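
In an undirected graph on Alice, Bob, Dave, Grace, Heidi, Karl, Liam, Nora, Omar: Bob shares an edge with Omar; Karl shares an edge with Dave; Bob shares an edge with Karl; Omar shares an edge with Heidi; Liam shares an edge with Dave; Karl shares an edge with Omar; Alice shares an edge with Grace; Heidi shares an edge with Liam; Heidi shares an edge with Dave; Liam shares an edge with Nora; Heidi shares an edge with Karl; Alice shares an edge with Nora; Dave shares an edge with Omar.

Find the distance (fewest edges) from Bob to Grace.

6

Distance 0: Bob.
Distance 1: Karl, Omar.
Distance 2: Dave, Heidi.
Distance 3: Liam.
Distance 4: Nora.
Distance 5: Alice.
Distance 6: Grace — contains Grace.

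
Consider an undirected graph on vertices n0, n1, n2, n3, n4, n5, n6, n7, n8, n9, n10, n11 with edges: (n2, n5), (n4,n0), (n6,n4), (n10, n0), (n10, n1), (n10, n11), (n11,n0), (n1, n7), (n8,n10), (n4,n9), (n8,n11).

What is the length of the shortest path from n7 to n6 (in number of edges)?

Distance 0: n7.
Distance 1: n1.
Distance 2: n10.
Distance 3: n0, n8, n11.
Distance 4: n4.
Distance 5: n6, n9 — contains n6.

5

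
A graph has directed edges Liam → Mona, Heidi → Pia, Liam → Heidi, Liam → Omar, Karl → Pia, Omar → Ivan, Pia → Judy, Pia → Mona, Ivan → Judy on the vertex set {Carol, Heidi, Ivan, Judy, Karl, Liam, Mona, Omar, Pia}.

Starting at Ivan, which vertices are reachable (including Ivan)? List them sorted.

Start at Ivan.
Its neighbours: Judy.
Nothing further is reachable.

Ivan, Judy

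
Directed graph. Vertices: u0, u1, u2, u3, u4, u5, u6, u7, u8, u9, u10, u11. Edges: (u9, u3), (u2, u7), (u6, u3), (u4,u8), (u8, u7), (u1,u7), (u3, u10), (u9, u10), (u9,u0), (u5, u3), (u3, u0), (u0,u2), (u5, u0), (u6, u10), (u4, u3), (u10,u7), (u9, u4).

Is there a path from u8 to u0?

No

Explore from u8.
Distance 1: reach u7.
The search from u8 is exhausted; no directed path reaches u0.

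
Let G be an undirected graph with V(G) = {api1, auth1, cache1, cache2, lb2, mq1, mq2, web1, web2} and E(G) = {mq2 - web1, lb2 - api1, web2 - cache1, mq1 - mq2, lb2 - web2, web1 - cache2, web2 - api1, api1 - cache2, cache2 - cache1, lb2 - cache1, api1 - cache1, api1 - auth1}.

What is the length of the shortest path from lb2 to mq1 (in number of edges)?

Distance 0: lb2.
Distance 1: api1, cache1, web2.
Distance 2: auth1, cache2.
Distance 3: web1.
Distance 4: mq2.
Distance 5: mq1 — contains mq1.

5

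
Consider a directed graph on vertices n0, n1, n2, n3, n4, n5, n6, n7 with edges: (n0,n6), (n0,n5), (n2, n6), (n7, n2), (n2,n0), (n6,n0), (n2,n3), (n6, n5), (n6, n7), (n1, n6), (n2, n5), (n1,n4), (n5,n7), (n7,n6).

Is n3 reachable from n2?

Yes

Explore from n2.
Distance 1: reach n0, n3, n5, n6.
Found n3.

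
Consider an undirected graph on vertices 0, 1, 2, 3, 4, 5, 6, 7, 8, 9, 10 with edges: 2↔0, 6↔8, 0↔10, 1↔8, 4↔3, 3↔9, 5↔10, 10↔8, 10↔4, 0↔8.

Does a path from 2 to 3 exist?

Explore from 2.
Distance 1: reach 0.
Distance 2: reach 8, 10.
Distance 3: reach 1, 4, 5, 6.
Distance 4: reach 3.
Found 3.

Yes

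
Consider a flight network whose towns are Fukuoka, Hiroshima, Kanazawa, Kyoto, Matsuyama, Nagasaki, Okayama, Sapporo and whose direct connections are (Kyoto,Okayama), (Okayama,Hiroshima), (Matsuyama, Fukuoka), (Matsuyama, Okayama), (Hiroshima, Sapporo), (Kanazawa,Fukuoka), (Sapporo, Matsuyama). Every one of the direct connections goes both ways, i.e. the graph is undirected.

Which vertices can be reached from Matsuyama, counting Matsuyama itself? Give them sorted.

Start at Matsuyama.
Its neighbours: Fukuoka, Okayama, Sapporo.
Then their neighbours: Hiroshima, Kanazawa, Kyoto.
Nothing further is reachable.

Fukuoka, Hiroshima, Kanazawa, Kyoto, Matsuyama, Okayama, Sapporo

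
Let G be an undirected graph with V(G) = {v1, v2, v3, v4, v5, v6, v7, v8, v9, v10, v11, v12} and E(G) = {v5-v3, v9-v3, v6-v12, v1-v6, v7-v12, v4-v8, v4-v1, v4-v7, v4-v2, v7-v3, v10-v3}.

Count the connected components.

2

From v1: component {v1, v2, v3, v4, v5, v6, v7, v8, v9, v10, v12}.
From v11: component {v11}.
That's 2 components.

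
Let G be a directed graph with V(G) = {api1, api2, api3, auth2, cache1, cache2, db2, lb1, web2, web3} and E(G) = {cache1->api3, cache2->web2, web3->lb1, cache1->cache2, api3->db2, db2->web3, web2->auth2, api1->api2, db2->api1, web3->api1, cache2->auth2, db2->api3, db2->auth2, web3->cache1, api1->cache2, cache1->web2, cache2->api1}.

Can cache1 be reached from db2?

Explore from db2.
Distance 1: reach api1, api3, auth2, web3.
Distance 2: reach api2, cache1, cache2, lb1.
Found cache1.

Yes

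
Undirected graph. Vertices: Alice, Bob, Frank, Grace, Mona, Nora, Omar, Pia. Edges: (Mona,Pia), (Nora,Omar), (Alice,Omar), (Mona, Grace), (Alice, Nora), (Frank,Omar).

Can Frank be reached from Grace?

Explore from Grace.
Distance 1: reach Mona.
Distance 2: reach Pia.
The search is exhausted without reaching Frank; it lies in a different component.

No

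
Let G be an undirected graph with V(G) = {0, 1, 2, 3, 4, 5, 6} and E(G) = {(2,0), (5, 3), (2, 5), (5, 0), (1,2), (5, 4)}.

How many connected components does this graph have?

2

From 0: component {0, 1, 2, 3, 4, 5}.
From 6: component {6}.
That's 2 components.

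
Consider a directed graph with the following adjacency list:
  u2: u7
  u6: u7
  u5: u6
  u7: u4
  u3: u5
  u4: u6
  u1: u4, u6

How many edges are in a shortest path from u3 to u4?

4

Distance 0: u3.
Distance 1: u5.
Distance 2: u6.
Distance 3: u7.
Distance 4: u4 — contains u4.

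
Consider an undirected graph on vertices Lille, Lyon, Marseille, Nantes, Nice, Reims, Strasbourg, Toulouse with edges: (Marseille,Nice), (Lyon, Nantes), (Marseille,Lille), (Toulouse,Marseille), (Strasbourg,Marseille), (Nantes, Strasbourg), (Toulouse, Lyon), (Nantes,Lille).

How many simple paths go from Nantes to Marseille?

Nantes–Lille–Marseille
Nantes–Lyon–Toulouse–Marseille
Nantes–Strasbourg–Marseille

3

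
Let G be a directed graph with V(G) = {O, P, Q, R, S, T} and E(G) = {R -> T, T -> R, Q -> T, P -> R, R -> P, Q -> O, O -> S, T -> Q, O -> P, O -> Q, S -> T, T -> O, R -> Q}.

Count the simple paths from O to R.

3

O→P→R
O→Q→T→R
O→S→T→R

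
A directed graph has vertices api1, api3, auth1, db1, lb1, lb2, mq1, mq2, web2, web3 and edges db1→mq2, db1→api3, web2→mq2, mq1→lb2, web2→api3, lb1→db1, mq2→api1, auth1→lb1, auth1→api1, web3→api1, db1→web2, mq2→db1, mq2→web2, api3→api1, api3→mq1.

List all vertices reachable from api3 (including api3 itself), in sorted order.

Start at api3.
Its neighbours: api1, mq1.
Then their neighbours: lb2.
Nothing further is reachable.

api1, api3, lb2, mq1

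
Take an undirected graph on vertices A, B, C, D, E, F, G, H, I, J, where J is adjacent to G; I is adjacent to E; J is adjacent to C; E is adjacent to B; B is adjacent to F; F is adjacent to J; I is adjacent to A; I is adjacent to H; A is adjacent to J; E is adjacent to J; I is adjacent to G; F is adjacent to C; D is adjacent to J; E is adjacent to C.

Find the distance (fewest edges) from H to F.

4

Distance 0: H.
Distance 1: I.
Distance 2: A, E, G.
Distance 3: B, C, J.
Distance 4: D, F — contains F.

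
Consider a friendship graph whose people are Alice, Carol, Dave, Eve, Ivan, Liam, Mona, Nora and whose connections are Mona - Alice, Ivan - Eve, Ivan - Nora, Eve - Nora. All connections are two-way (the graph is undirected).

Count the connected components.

From Alice: component {Alice, Mona}.
From Carol: component {Carol}.
From Dave: component {Dave}.
From Eve: component {Eve, Ivan, Nora}.
From Liam: component {Liam}.
That's 5 components.

5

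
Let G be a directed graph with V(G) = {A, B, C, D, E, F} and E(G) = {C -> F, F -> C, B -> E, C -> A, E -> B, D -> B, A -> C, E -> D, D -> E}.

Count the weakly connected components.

From A: component {A, C, F}.
From B: component {B, D, E}.
That's 2 components.

2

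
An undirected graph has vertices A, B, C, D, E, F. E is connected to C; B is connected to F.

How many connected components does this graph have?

4

From A: component {A}.
From B: component {B, F}.
From C: component {C, E}.
From D: component {D}.
That's 4 components.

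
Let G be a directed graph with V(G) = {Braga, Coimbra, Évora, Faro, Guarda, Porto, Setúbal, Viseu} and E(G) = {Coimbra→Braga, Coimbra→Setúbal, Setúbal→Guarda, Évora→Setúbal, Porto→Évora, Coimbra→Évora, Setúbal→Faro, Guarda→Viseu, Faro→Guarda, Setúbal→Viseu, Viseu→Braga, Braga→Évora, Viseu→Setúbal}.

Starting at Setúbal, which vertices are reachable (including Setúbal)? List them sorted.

Start at Setúbal.
Its neighbours: Faro, Guarda, Viseu.
Then their neighbours: Braga.
Then next layer: Évora.
Nothing further is reachable.

Braga, Évora, Faro, Guarda, Setúbal, Viseu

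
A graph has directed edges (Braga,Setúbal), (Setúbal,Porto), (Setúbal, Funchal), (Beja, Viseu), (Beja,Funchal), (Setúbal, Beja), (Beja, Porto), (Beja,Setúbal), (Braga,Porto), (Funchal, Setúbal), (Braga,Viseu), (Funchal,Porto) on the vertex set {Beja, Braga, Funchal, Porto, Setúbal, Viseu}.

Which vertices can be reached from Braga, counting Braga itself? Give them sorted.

Beja, Braga, Funchal, Porto, Setúbal, Viseu

Start at Braga.
Its neighbours: Porto, Setúbal, Viseu.
Then their neighbours: Beja, Funchal.
Every vertex is now reached.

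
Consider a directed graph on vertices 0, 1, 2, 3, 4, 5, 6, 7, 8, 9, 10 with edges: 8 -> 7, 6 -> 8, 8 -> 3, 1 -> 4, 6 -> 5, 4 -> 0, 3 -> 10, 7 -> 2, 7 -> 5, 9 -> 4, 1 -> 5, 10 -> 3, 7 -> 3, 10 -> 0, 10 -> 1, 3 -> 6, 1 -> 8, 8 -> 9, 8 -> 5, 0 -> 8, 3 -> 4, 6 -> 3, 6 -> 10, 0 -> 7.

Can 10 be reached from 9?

Yes

Explore from 9.
Distance 1: reach 4.
Distance 2: reach 0.
Distance 3: reach 7, 8.
Distance 4: reach 2, 3, 5.
Distance 5: reach 6, 10.
Found 10.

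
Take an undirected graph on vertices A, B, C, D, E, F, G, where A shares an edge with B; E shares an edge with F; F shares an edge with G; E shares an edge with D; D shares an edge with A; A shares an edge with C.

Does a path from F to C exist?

Explore from F.
Distance 1: reach E, G.
Distance 2: reach D.
Distance 3: reach A.
Distance 4: reach B, C.
Found C.

Yes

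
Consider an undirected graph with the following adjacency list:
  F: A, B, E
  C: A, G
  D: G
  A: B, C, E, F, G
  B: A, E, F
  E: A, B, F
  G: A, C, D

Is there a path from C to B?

Explore from C.
Distance 1: reach A, G.
Distance 2: reach B, D, E, F.
Found B.

Yes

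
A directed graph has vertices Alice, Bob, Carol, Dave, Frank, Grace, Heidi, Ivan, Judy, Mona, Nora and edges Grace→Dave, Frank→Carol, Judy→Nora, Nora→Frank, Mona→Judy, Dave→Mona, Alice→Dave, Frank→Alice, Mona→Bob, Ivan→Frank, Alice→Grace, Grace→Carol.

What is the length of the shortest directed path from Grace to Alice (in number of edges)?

6

Distance 0: Grace.
Distance 1: Carol, Dave.
Distance 2: Mona.
Distance 3: Bob, Judy.
Distance 4: Nora.
Distance 5: Frank.
Distance 6: Alice — contains Alice.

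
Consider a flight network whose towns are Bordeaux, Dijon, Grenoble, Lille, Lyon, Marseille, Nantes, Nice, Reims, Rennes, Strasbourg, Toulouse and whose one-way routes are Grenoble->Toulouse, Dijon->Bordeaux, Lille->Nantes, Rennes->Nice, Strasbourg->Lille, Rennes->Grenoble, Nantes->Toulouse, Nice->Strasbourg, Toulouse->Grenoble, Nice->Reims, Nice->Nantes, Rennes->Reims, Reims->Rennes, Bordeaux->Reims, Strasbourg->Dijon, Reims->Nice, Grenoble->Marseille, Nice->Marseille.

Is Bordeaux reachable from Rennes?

Explore from Rennes.
Distance 1: reach Grenoble, Nice, Reims.
Distance 2: reach Marseille, Nantes, Strasbourg, Toulouse.
Distance 3: reach Dijon, Lille.
Distance 4: reach Bordeaux.
Found Bordeaux.

Yes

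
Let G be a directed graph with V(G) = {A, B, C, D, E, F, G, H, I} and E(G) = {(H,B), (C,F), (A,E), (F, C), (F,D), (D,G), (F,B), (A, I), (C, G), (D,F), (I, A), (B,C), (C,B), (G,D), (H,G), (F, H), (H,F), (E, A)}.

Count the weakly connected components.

From A: component {A, E, I}.
From B: component {B, C, D, F, G, H}.
That's 2 components.

2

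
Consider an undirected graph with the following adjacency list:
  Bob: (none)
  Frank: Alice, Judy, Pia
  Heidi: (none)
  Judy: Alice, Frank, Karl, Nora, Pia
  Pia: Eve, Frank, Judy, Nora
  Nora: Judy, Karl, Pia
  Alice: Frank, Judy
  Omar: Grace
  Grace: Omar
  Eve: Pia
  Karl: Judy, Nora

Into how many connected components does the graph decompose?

4

From Alice: component {Alice, Eve, Frank, Judy, Karl, Nora, Pia}.
From Bob: component {Bob}.
From Grace: component {Grace, Omar}.
From Heidi: component {Heidi}.
That's 4 components.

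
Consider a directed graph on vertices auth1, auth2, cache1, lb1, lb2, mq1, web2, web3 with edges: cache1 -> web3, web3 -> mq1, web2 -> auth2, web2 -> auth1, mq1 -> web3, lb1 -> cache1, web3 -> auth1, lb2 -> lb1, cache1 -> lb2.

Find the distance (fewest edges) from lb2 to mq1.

4

Distance 0: lb2.
Distance 1: lb1.
Distance 2: cache1.
Distance 3: web3.
Distance 4: auth1, mq1 — contains mq1.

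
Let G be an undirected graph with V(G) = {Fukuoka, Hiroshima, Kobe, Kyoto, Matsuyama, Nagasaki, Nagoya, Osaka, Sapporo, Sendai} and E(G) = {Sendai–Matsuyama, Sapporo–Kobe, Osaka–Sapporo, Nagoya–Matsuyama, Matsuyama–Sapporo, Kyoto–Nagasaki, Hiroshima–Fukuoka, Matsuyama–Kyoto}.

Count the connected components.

2

From Fukuoka: component {Fukuoka, Hiroshima}.
From Kobe: component {Kobe, Kyoto, Matsuyama, Nagasaki, Nagoya, Osaka, Sapporo, Sendai}.
That's 2 components.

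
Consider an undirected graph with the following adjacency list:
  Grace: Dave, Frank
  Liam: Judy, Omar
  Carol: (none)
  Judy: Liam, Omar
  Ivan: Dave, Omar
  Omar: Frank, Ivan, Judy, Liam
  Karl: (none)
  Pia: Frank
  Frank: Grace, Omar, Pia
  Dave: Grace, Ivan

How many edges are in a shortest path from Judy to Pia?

Distance 0: Judy.
Distance 1: Liam, Omar.
Distance 2: Frank, Ivan.
Distance 3: Dave, Grace, Pia — contains Pia.

3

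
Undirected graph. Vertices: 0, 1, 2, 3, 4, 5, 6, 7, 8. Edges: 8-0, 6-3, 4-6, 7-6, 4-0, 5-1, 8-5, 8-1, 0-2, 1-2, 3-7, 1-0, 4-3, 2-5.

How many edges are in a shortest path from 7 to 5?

5

Distance 0: 7.
Distance 1: 3, 6.
Distance 2: 4.
Distance 3: 0.
Distance 4: 1, 2, 8.
Distance 5: 5 — contains 5.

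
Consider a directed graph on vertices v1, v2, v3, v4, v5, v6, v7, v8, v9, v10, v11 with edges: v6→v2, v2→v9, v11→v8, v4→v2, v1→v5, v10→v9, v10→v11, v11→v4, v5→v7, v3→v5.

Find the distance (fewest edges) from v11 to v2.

2

Distance 0: v11.
Distance 1: v4, v8.
Distance 2: v2 — contains v2.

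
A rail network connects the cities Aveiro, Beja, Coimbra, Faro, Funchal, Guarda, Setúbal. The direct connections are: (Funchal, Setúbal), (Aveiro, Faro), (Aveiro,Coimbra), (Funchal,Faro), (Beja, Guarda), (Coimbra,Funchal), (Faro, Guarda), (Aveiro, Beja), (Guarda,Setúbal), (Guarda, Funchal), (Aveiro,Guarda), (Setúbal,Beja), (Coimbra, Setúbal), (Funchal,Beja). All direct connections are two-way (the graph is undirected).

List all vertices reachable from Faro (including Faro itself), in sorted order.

Aveiro, Beja, Coimbra, Faro, Funchal, Guarda, Setúbal

Start at Faro.
Its neighbours: Aveiro, Funchal, Guarda.
Then their neighbours: Beja, Coimbra, Setúbal.
Every vertex is now reached.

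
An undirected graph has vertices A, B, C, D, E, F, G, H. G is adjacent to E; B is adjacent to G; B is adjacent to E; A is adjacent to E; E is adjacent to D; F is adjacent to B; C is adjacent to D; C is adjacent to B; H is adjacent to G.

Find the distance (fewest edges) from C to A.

3

Distance 0: C.
Distance 1: B, D.
Distance 2: E, F, G.
Distance 3: A, H — contains A.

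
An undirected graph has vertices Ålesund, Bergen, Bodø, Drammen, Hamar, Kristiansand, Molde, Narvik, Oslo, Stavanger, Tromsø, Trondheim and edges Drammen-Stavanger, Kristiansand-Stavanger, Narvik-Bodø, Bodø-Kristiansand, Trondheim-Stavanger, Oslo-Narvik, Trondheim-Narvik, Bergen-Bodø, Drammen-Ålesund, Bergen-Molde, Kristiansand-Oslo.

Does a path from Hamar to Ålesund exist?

Hamar has no edges, so nothing is reachable from it.

No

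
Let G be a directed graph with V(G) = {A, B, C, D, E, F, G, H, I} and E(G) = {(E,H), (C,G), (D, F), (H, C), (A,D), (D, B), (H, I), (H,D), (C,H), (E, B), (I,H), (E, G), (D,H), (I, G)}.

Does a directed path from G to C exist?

G has no outgoing edges, so nothing is reachable from it.

No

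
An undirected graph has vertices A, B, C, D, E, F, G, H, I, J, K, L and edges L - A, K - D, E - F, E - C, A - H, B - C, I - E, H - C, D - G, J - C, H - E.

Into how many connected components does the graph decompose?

2

From A: component {A, B, C, E, F, H, I, J, L}.
From D: component {D, G, K}.
That's 2 components.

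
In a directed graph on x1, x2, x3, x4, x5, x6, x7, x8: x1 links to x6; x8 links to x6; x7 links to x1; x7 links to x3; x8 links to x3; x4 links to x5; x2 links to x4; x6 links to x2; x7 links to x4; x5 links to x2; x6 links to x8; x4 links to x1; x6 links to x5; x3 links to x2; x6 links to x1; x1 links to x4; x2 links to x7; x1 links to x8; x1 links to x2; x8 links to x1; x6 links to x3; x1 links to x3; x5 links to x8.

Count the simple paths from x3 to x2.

x3→x2

1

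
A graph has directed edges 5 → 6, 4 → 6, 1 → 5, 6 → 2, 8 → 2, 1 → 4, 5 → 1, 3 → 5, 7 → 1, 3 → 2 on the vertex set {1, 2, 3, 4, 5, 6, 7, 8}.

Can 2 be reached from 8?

Explore from 8.
Distance 1: reach 2.
Found 2.

Yes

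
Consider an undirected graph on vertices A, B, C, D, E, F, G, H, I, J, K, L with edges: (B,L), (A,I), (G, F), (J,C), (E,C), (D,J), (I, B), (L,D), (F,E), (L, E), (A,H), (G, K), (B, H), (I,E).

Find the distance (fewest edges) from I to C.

2

Distance 0: I.
Distance 1: A, B, E.
Distance 2: C, F, H, L — contains C.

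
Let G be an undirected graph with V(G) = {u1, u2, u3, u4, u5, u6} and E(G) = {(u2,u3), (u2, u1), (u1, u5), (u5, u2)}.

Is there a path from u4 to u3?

No

u4 has no edges, so nothing is reachable from it.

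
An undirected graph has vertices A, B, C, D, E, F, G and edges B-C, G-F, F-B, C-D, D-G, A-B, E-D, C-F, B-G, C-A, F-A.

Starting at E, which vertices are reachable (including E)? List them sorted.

Start at E.
Its neighbours: D.
Then their neighbours: C, G.
Then next layer: A, B, F.
Every vertex is now reached.

A, B, C, D, E, F, G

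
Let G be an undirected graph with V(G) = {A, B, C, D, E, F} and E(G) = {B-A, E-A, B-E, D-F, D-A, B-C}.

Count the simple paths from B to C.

B–C

1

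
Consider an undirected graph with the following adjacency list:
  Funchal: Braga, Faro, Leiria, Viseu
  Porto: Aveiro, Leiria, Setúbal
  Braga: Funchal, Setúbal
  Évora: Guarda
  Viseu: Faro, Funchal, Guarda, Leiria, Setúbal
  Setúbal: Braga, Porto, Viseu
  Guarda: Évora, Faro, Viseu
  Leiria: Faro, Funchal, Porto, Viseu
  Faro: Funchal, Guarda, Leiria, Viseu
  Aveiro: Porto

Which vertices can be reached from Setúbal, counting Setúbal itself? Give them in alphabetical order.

Aveiro, Braga, Évora, Faro, Funchal, Guarda, Leiria, Porto, Setúbal, Viseu

Start at Setúbal.
Its neighbours: Braga, Porto, Viseu.
Then their neighbours: Aveiro, Faro, Funchal, Guarda, Leiria.
Then next layer: Évora.
Every vertex is now reached.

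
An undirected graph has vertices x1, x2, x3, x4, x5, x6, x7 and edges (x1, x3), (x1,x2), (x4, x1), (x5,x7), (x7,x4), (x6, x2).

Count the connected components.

1

From x1: component {x1, x2, x3, x4, x5, x6, x7}.
That's 1 component.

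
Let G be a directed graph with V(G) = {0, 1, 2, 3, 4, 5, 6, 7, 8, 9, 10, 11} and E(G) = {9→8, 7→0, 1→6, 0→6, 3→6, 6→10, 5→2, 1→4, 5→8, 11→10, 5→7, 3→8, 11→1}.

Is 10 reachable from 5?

Yes

Explore from 5.
Distance 1: reach 2, 7, 8.
Distance 2: reach 0.
Distance 3: reach 6.
Distance 4: reach 10.
Found 10.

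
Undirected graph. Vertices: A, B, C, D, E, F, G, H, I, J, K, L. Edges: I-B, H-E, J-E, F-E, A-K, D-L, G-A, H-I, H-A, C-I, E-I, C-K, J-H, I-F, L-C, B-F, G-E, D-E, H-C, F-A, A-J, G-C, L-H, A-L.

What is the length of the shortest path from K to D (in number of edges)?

3

Distance 0: K.
Distance 1: A, C.
Distance 2: F, G, H, I, J, L.
Distance 3: B, D, E — contains D.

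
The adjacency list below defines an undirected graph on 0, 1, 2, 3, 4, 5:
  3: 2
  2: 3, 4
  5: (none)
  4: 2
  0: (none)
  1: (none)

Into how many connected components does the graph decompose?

4

From 0: component {0}.
From 1: component {1}.
From 2: component {2, 3, 4}.
From 5: component {5}.
That's 4 components.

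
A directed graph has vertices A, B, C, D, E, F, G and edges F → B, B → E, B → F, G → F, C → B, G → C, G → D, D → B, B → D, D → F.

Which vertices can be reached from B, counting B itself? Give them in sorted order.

B, D, E, F

Start at B.
Its neighbours: D, E, F.
Nothing further is reachable.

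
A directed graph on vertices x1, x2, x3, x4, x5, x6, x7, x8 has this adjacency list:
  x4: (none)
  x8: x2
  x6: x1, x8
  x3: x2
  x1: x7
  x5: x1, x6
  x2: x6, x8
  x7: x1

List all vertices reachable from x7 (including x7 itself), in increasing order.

Start at x7.
Its neighbours: x1.
Nothing further is reachable.

x1, x7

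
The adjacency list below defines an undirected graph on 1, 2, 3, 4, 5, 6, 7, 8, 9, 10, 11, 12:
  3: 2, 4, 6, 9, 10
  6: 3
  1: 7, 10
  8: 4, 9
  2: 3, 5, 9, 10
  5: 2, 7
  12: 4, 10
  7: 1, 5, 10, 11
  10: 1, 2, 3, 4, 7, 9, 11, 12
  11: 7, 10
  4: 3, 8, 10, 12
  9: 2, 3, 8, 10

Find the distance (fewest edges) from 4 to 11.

Distance 0: 4.
Distance 1: 3, 8, 10, 12.
Distance 2: 1, 2, 6, 7, 9, 11 — contains 11.

2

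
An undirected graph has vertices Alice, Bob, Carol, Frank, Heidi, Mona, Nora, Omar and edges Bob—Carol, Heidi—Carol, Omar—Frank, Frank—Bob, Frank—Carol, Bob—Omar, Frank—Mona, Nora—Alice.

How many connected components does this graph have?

2

From Alice: component {Alice, Nora}.
From Bob: component {Bob, Carol, Frank, Heidi, Mona, Omar}.
That's 2 components.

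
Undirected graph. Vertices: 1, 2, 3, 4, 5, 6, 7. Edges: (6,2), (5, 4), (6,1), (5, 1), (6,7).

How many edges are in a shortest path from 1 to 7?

Distance 0: 1.
Distance 1: 5, 6.
Distance 2: 2, 4, 7 — contains 7.

2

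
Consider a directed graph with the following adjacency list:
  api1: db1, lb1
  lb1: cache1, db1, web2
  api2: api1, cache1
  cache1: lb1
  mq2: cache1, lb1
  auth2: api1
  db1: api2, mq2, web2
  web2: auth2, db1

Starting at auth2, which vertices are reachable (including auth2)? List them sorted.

Start at auth2.
Its neighbours: api1.
Then their neighbours: db1, lb1.
Then next layer: api2, cache1, mq2, web2.
Every vertex is now reached.

api1, api2, auth2, cache1, db1, lb1, mq2, web2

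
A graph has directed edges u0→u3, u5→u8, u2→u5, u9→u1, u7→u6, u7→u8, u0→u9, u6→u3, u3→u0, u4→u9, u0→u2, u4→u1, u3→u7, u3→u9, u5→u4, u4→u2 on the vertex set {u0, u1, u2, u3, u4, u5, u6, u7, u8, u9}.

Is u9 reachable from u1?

u1 has no outgoing edges, so nothing is reachable from it.

No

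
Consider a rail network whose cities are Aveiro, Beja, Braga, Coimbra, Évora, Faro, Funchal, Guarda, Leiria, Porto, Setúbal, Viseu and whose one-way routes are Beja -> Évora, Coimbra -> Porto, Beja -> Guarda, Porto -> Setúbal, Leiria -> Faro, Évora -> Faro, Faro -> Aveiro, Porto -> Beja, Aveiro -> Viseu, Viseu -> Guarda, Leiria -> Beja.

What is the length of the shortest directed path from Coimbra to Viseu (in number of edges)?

6

Distance 0: Coimbra.
Distance 1: Porto.
Distance 2: Beja, Setúbal.
Distance 3: Évora, Guarda.
Distance 4: Faro.
Distance 5: Aveiro.
Distance 6: Viseu — contains Viseu.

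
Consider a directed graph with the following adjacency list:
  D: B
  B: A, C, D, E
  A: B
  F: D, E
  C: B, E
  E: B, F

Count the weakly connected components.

1

From A: component {A, B, C, D, E, F}.
That's 1 component.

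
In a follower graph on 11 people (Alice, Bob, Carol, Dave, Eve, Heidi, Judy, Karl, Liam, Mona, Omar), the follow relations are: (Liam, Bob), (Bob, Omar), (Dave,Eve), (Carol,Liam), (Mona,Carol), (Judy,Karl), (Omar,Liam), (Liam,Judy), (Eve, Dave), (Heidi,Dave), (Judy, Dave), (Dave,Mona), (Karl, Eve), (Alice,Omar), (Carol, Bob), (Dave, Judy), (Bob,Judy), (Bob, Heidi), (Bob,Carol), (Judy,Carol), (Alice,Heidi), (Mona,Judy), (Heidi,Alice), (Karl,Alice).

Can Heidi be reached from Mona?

Explore from Mona.
Distance 1: reach Carol, Judy.
Distance 2: reach Bob, Dave, Karl, Liam.
Distance 3: reach Alice, Eve, Heidi, Omar.
Found Heidi.

Yes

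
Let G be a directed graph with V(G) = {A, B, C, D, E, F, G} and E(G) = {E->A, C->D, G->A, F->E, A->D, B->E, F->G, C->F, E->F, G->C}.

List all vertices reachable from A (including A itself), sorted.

Start at A.
Its neighbours: D.
Nothing further is reachable.

A, D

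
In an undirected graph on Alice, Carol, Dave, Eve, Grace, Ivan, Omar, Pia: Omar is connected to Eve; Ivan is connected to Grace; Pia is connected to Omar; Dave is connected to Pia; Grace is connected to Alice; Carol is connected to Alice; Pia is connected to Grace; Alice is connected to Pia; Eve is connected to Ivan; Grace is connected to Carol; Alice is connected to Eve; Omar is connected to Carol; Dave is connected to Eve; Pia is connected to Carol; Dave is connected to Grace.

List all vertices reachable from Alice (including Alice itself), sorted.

Alice, Carol, Dave, Eve, Grace, Ivan, Omar, Pia

Start at Alice.
Its neighbours: Carol, Eve, Grace, Pia.
Then their neighbours: Dave, Ivan, Omar.
Every vertex is now reached.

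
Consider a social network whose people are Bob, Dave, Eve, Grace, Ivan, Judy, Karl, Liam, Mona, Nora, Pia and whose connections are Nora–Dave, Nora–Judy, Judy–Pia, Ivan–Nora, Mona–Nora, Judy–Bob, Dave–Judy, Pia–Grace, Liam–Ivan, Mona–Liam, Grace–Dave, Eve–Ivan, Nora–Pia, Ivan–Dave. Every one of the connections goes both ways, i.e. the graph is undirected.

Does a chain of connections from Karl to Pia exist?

Karl has no edges, so nothing is reachable from it.

No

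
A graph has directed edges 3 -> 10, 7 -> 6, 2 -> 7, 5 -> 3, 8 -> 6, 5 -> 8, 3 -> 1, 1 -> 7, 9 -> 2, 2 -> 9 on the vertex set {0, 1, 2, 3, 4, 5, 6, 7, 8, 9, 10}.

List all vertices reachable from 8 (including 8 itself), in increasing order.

6, 8

Start at 8.
Its neighbours: 6.
Nothing further is reachable.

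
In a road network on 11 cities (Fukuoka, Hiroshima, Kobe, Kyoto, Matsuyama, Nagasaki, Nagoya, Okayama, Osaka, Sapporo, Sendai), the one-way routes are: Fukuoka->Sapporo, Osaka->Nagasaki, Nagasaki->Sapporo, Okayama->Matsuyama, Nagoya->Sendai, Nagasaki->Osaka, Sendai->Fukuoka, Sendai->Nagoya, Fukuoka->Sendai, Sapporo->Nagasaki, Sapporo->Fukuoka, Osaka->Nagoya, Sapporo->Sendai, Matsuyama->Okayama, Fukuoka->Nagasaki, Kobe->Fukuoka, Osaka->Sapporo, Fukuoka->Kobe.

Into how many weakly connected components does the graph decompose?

From Fukuoka: component {Fukuoka, Kobe, Nagasaki, Nagoya, Osaka, Sapporo, Sendai}.
From Hiroshima: component {Hiroshima}.
From Kyoto: component {Kyoto}.
From Matsuyama: component {Matsuyama, Okayama}.
That's 4 components.

4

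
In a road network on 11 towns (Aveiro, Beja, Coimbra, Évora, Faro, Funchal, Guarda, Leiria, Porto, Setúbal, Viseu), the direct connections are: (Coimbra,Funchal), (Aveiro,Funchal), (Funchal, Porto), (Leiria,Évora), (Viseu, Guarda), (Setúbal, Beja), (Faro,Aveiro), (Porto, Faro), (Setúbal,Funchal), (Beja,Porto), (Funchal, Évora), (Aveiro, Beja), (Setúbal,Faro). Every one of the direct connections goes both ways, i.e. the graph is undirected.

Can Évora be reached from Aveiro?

Explore from Aveiro.
Distance 1: reach Beja, Faro, Funchal.
Distance 2: reach Coimbra, Évora, Porto, Setúbal.
Found Évora.

Yes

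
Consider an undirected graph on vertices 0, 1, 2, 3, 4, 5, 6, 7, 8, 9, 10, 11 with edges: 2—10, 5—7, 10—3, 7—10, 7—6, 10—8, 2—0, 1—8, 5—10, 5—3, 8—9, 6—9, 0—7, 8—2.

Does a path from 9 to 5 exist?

Yes

Explore from 9.
Distance 1: reach 6, 8.
Distance 2: reach 1, 2, 7, 10.
Distance 3: reach 0, 3, 5.
Found 5.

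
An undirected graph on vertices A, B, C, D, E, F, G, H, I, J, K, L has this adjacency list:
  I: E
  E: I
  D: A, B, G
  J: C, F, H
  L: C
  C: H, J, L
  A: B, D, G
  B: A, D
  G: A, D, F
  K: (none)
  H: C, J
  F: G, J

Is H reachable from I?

No

Explore from I.
Distance 1: reach E.
The search is exhausted without reaching H; it lies in a different component.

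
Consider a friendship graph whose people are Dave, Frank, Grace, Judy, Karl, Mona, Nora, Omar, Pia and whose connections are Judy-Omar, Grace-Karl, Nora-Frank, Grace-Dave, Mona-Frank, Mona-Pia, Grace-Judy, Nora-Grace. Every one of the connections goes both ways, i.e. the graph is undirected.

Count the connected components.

From Dave: component {Dave, Frank, Grace, Judy, Karl, Mona, Nora, Omar, Pia}.
That's 1 component.

1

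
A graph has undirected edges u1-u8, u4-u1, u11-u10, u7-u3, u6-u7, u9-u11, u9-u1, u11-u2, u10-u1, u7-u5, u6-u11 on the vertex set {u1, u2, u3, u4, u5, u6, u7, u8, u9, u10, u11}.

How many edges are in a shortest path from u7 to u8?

Distance 0: u7.
Distance 1: u3, u5, u6.
Distance 2: u11.
Distance 3: u2, u9, u10.
Distance 4: u1.
Distance 5: u4, u8 — contains u8.

5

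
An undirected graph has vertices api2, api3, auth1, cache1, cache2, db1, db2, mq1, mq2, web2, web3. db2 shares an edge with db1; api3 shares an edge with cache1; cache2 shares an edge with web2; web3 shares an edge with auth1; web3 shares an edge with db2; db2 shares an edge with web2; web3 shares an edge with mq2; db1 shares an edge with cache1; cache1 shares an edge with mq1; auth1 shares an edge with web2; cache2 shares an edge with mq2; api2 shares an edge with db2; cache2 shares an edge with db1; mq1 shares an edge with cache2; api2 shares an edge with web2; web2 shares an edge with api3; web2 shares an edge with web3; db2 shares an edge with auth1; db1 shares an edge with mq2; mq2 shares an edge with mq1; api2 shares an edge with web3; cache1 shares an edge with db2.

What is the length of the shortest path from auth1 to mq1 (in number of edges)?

3

Distance 0: auth1.
Distance 1: db2, web2, web3.
Distance 2: api2, api3, cache1, cache2, db1, mq2.
Distance 3: mq1 — contains mq1.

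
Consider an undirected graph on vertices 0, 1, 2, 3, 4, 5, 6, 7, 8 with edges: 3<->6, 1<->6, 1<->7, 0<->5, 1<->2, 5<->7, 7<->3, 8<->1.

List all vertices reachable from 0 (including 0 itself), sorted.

0, 1, 2, 3, 5, 6, 7, 8

Start at 0.
Its neighbours: 5.
Then their neighbours: 7.
Then next layer: 1, 3.
Then next layer: 2, 6, 8.
Nothing further is reachable.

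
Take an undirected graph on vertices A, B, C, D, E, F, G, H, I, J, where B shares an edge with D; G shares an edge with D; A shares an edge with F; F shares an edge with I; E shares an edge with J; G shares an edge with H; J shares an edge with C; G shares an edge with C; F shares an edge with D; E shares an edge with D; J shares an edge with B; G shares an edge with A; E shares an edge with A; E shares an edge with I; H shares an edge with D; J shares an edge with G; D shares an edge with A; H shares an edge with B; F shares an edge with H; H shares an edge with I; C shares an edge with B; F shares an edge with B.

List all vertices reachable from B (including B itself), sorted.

A, B, C, D, E, F, G, H, I, J

Start at B.
Its neighbours: C, D, F, H, J.
Then their neighbours: A, E, G, I.
Every vertex is now reached.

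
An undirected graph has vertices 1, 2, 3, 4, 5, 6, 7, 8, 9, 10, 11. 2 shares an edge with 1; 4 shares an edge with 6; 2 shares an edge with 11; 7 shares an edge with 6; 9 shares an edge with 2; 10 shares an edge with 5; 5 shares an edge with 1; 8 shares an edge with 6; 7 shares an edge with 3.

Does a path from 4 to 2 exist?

Explore from 4.
Distance 1: reach 6.
Distance 2: reach 7, 8.
Distance 3: reach 3.
The search is exhausted without reaching 2; it lies in a different component.

No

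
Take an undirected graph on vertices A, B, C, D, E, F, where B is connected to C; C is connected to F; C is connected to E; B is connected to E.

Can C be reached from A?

No

A has no edges, so nothing is reachable from it.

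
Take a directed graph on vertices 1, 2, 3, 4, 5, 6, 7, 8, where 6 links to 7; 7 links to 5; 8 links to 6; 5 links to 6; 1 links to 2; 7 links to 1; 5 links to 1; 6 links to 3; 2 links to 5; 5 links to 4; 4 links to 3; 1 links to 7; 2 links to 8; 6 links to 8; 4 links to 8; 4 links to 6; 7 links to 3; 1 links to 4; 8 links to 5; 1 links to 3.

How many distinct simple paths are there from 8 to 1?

5

8→5→1
8→5→4→6→7→1
8→5→6→7→1
8→6→7→1
8→6→7→5→1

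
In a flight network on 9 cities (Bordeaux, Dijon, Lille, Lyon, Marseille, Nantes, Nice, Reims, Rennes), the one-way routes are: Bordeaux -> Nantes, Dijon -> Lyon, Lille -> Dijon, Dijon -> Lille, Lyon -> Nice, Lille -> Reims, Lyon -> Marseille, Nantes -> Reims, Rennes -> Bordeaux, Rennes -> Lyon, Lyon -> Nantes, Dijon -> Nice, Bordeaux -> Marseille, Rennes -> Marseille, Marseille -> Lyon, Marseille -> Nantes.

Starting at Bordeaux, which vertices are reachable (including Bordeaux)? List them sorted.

Bordeaux, Lyon, Marseille, Nantes, Nice, Reims

Start at Bordeaux.
Its neighbours: Marseille, Nantes.
Then their neighbours: Lyon, Reims.
Then next layer: Nice.
Nothing further is reachable.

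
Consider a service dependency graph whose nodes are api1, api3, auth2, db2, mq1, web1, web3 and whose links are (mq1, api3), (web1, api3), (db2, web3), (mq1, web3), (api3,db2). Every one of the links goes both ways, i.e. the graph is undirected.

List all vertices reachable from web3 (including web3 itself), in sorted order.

Start at web3.
Its neighbours: db2, mq1.
Then their neighbours: api3.
Then next layer: web1.
Nothing further is reachable.

api3, db2, mq1, web1, web3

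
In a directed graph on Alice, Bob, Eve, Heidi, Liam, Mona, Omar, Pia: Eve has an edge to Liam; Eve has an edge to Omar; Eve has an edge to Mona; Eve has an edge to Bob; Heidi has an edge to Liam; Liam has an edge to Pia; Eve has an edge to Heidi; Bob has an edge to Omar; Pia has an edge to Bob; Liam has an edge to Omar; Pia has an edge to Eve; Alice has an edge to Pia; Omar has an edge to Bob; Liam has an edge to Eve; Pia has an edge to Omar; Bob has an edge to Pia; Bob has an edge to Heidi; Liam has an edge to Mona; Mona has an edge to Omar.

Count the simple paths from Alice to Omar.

Alice→Pia→Bob→Heidi→Liam→Eve→Mona→Omar
Alice→Pia→Bob→Heidi→Liam→Eve→Omar
Alice→Pia→Bob→Heidi→Liam→Mona→Omar
Alice→Pia→Bob→Heidi→Liam→Omar
Alice→Pia→Bob→Omar
Alice→Pia→Eve→Bob→Heidi→Liam→Mona→Omar
Alice→Pia→Eve→Bob→Heidi→Liam→Omar
Alice→Pia→Eve→Bob→Omar
Alice→Pia→Eve→Heidi→Liam→Mona→Omar
Alice→Pia→Eve→Heidi→Liam→Omar
Alice→Pia→Eve→Liam→Mona→Omar
Alice→Pia→Eve→Liam→Omar
Alice→Pia→Eve→Mona→Omar
Alice→Pia→Eve→Omar
Alice→Pia→Omar

15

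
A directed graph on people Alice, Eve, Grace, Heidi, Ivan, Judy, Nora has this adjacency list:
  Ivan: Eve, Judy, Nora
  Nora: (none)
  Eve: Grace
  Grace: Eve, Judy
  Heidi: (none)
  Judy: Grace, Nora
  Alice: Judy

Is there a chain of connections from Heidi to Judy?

Heidi has no outgoing edges, so nothing is reachable from it.

No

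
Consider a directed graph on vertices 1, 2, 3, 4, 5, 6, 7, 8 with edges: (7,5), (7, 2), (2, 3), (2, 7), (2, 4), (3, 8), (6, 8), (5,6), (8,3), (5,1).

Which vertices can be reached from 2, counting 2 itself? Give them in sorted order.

1, 2, 3, 4, 5, 6, 7, 8

Start at 2.
Its neighbours: 3, 4, 7.
Then their neighbours: 5, 8.
Then next layer: 1, 6.
Every vertex is now reached.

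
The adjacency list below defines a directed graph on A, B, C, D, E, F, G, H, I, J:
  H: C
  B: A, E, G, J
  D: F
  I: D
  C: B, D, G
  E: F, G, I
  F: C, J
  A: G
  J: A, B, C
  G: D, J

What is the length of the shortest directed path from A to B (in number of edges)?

Distance 0: A.
Distance 1: G.
Distance 2: D, J.
Distance 3: B, C, F — contains B.

3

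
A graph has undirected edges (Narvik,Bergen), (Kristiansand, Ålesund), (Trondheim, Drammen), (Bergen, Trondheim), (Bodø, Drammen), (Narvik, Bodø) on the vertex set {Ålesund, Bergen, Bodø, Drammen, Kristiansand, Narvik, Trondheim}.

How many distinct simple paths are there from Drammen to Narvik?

2

Drammen–Bodø–Narvik
Drammen–Trondheim–Bergen–Narvik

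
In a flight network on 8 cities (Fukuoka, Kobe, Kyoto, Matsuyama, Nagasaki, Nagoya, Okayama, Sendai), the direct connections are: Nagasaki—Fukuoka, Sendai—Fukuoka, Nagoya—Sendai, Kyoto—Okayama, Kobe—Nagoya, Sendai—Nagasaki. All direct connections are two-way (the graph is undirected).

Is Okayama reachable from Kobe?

Explore from Kobe.
Distance 1: reach Nagoya.
Distance 2: reach Sendai.
Distance 3: reach Fukuoka, Nagasaki.
The search is exhausted without reaching Okayama; it lies in a different component.

No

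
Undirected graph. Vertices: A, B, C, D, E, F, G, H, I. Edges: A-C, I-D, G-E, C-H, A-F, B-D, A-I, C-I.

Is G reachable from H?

Explore from H.
Distance 1: reach C.
Distance 2: reach A, I.
Distance 3: reach D, F.
Distance 4: reach B.
The search is exhausted without reaching G; it lies in a different component.

No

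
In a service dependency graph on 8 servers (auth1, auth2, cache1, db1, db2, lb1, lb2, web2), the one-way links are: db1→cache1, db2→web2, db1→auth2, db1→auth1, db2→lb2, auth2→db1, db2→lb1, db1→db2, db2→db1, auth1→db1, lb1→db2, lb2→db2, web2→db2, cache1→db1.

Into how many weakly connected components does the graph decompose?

From auth1: component {auth1, auth2, cache1, db1, db2, lb1, lb2, web2}.
That's 1 component.

1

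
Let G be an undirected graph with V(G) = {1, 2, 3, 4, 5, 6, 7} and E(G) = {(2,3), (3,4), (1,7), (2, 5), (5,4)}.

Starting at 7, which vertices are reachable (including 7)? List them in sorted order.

Start at 7.
Its neighbours: 1.
Nothing further is reachable.

1, 7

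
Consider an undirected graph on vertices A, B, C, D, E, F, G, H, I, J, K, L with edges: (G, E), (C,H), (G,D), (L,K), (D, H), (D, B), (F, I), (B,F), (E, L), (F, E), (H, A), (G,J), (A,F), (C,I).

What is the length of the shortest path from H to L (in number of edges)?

Distance 0: H.
Distance 1: A, C, D.
Distance 2: B, F, G, I.
Distance 3: E, J.
Distance 4: L — contains L.

4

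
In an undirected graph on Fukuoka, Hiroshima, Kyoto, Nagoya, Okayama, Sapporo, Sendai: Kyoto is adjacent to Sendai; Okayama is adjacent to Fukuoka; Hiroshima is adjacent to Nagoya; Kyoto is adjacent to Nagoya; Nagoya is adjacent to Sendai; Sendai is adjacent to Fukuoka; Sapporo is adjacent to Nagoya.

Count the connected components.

1

From Fukuoka: component {Fukuoka, Hiroshima, Kyoto, Nagoya, Okayama, Sapporo, Sendai}.
That's 1 component.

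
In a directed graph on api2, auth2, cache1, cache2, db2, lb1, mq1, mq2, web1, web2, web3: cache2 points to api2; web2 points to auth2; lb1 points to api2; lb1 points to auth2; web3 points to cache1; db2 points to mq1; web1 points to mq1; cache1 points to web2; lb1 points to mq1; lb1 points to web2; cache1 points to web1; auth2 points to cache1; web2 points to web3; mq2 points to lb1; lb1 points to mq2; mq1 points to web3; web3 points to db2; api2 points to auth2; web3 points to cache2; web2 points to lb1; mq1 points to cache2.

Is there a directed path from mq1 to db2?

Yes

Explore from mq1.
Distance 1: reach cache2, web3.
Distance 2: reach api2, cache1, db2.
Found db2.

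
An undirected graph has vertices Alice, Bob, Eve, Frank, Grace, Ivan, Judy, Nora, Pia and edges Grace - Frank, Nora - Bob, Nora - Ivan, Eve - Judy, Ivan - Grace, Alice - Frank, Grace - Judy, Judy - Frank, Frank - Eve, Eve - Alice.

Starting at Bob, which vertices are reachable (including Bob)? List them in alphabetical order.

Alice, Bob, Eve, Frank, Grace, Ivan, Judy, Nora

Start at Bob.
Its neighbours: Nora.
Then their neighbours: Ivan.
Then next layer: Grace.
Then next layer: Frank, Judy.
Then next layer: Alice, Eve.
Nothing further is reachable.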